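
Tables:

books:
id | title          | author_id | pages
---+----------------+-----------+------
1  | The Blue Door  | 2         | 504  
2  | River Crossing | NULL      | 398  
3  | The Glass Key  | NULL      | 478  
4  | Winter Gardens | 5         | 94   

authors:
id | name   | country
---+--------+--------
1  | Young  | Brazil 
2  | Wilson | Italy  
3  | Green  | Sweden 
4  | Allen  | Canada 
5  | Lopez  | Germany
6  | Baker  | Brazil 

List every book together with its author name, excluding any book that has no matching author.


INNER JOIN keeps only books rows whose author_id matches an id in authors. Walk through each book:
  - book 1 (The Blue Door): author_id=2 -> matches Wilson
  - book 2 (River Crossing): author_id=NULL, no match -> dropped
  - book 3 (The Glass Key): author_id=NULL, no match -> dropped
  - book 4 (Winter Gardens): author_id=5 -> matches Lopez
So 2 of 4 rows are dropped.

SQL:
SELECT a.title, b.name AS author
FROM books a
INNER JOIN authors b ON a.author_id = b.id

Result:
title          | author
---------------+-------
The Blue Door  | Wilson
Winter Gardens | Lopez 


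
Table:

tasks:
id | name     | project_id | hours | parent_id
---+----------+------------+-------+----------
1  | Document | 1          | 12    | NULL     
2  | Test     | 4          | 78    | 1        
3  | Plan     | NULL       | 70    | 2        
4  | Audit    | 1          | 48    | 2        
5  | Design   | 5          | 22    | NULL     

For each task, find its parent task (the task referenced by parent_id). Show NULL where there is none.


This is a self-join: tasks is joined to a second copy of itself, matching each row's parent_id to another row's id. Use LEFT JOIN so rows with parent_id=NULL are kept.
  - task 1 (Document): parent_id=NULL -> NULL
  - task 2 (Test): parent_id=1 -> Document
  - task 3 (Plan): parent_id=2 -> Test
  - task 4 (Audit): parent_id=2 -> Test
  - task 5 (Design): parent_id=NULL -> NULL

SQL:
SELECT a.name AS item, b.name AS parent
FROM tasks a
LEFT JOIN tasks b ON a.parent_id = b.id

Result:
item     | parent  
---------+---------
Document | NULL    
Test     | Document
Plan     | Test    
Audit    | Test    
Design   | NULL    


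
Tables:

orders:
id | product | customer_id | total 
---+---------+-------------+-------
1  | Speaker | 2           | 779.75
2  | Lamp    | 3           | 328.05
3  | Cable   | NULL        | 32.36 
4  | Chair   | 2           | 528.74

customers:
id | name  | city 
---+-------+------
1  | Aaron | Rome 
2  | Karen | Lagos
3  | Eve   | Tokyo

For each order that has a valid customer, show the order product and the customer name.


INNER JOIN keeps only orders rows whose customer_id matches an id in customers. Walk through each order:
  - order 1 (Speaker): customer_id=2 -> matches Karen
  - order 2 (Lamp): customer_id=3 -> matches Eve
  - order 3 (Cable): customer_id=NULL, no match -> dropped
  - order 4 (Chair): customer_id=2 -> matches Karen
So 1 of 4 rows is dropped.

SQL:
SELECT a.product, b.name AS customer
FROM orders a
INNER JOIN customers b ON a.customer_id = b.id

Result:
product | customer
--------+---------
Speaker | Karen   
Lamp    | Eve     
Chair   | Karen   


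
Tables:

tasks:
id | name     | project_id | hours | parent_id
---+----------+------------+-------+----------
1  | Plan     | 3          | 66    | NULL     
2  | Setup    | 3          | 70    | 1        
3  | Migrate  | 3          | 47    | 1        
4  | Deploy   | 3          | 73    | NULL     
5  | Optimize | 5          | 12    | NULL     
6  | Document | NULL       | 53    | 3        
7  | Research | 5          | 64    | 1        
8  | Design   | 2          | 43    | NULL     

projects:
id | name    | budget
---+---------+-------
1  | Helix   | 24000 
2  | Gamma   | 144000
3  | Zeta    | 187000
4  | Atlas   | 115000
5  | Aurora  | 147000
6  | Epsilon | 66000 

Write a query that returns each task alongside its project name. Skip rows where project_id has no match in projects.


INNER JOIN keeps only tasks rows whose project_id matches an id in projects. Walk through each task:
  - task 1 (Plan): project_id=3 -> matches Zeta
  - task 2 (Setup): project_id=3 -> matches Zeta
  - task 3 (Migrate): project_id=3 -> matches Zeta
  - task 4 (Deploy): project_id=3 -> matches Zeta
  - task 5 (Optimize): project_id=5 -> matches Aurora
  - task 6 (Document): project_id=NULL, no match -> dropped
  - task 7 (Research): project_id=5 -> matches Aurora
  - task 8 (Design): project_id=2 -> matches Gamma
So 1 of 8 rows is dropped.

SQL:
SELECT a.name, b.name AS project
FROM tasks a
INNER JOIN projects b ON a.project_id = b.id

Result:
name     | project
---------+--------
Plan     | Zeta   
Setup    | Zeta   
Migrate  | Zeta   
Deploy   | Zeta   
Optimize | Aurora 
Research | Aurora 
Design   | Gamma  


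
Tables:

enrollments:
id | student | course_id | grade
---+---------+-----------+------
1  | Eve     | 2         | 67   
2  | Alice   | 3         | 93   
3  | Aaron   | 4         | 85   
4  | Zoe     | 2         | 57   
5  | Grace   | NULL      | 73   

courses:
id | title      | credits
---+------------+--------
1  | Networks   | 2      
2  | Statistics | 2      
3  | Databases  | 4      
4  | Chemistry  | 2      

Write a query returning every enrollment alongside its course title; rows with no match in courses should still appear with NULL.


LEFT JOIN keeps every row from enrollments (the left table); where course_id has no match in courses, the course columns become NULL. Walk through each enrollment:
  - enrollment 1 (Eve): course_id=2 -> matches Statistics
  - enrollment 2 (Alice): course_id=3 -> matches Databases
  - enrollment 3 (Aaron): course_id=4 -> matches Chemistry
  - enrollment 4 (Zoe): course_id=2 -> matches Statistics
  - enrollment 5 (Grace): course_id=NULL, no match -> kept with NULL
All 5 rows appear; 1 has NULL course.

SQL:
SELECT a.student, b.title AS course
FROM enrollments a
LEFT JOIN courses b ON a.course_id = b.id

Result:
student | course    
--------+-----------
Eve     | Statistics
Alice   | Databases 
Aaron   | Chemistry 
Zoe     | Statistics
Grace   | NULL      


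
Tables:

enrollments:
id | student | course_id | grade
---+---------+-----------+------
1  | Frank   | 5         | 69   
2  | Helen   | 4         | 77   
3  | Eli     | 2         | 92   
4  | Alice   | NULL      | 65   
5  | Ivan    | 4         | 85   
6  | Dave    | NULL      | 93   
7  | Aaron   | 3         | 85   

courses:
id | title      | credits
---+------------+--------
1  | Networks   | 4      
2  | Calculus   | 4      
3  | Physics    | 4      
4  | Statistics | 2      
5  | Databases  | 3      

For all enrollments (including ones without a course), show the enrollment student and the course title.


LEFT JOIN keeps every row from enrollments (the left table); where course_id has no match in courses, the course columns become NULL. Walk through each enrollment:
  - enrollment 1 (Frank): course_id=5 -> matches Databases
  - enrollment 2 (Helen): course_id=4 -> matches Statistics
  - enrollment 3 (Eli): course_id=2 -> matches Calculus
  - enrollment 4 (Alice): course_id=NULL, no match -> kept with NULL
  - enrollment 5 (Ivan): course_id=4 -> matches Statistics
  - enrollment 6 (Dave): course_id=NULL, no match -> kept with NULL
  - enrollment 7 (Aaron): course_id=3 -> matches Physics
All 7 rows appear; 2 have NULL course.

SQL:
SELECT a.student, b.title AS course
FROM enrollments a
LEFT JOIN courses b ON a.course_id = b.id

Result:
student | course    
--------+-----------
Frank   | Databases 
Helen   | Statistics
Eli     | Calculus  
Alice   | NULL      
Ivan    | Statistics
Dave    | NULL      
Aaron   | Physics   


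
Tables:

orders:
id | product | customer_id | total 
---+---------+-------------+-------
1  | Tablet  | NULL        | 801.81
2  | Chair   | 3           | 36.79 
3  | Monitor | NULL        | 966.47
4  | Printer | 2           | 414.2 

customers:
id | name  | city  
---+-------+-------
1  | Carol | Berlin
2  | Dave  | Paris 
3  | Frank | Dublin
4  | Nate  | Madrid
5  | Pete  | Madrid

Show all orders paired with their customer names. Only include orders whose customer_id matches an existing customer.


INNER JOIN keeps only orders rows whose customer_id matches an id in customers. Walk through each order:
  - order 1 (Tablet): customer_id=NULL, no match -> dropped
  - order 2 (Chair): customer_id=3 -> matches Frank
  - order 3 (Monitor): customer_id=NULL, no match -> dropped
  - order 4 (Printer): customer_id=2 -> matches Dave
So 2 of 4 rows are dropped.

SQL:
SELECT a.product, b.name AS customer
FROM orders a
INNER JOIN customers b ON a.customer_id = b.id

Result:
product | customer
--------+---------
Chair   | Frank   
Printer | Dave    


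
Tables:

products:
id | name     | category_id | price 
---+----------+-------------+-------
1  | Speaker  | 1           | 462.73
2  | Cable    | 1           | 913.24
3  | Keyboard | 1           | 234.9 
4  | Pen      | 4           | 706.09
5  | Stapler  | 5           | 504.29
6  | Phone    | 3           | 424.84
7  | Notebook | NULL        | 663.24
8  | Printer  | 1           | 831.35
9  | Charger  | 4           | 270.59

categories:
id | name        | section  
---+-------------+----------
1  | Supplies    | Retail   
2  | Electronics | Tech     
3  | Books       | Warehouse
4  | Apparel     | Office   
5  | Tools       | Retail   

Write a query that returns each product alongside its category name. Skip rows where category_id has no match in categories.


INNER JOIN keeps only products rows whose category_id matches an id in categories. Walk through each product:
  - product 1 (Speaker): category_id=1 -> matches Supplies
  - product 2 (Cable): category_id=1 -> matches Supplies
  - product 3 (Keyboard): category_id=1 -> matches Supplies
  - product 4 (Pen): category_id=4 -> matches Apparel
  - product 5 (Stapler): category_id=5 -> matches Tools
  - product 6 (Phone): category_id=3 -> matches Books
  - product 7 (Notebook): category_id=NULL, no match -> dropped
  - product 8 (Printer): category_id=1 -> matches Supplies
  - product 9 (Charger): category_id=4 -> matches Apparel
So 1 of 9 rows is dropped.

SQL:
SELECT a.name, b.name AS category
FROM products a
INNER JOIN categories b ON a.category_id = b.id

Result:
name     | category
---------+---------
Speaker  | Supplies
Cable    | Supplies
Keyboard | Supplies
Pen      | Apparel 
Stapler  | Tools   
Phone    | Books   
Printer  | Supplies
Charger  | Apparel 


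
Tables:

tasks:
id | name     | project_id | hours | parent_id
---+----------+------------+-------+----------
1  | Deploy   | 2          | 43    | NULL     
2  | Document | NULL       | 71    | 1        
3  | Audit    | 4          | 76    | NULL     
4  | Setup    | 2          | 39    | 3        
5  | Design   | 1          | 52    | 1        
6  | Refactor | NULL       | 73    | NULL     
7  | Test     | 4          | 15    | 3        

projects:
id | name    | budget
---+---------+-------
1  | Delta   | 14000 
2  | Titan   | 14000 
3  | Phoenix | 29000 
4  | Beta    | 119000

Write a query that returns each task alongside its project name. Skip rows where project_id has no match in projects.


INNER JOIN keeps only tasks rows whose project_id matches an id in projects. Walk through each task:
  - task 1 (Deploy): project_id=2 -> matches Titan
  - task 2 (Document): project_id=NULL, no match -> dropped
  - task 3 (Audit): project_id=4 -> matches Beta
  - task 4 (Setup): project_id=2 -> matches Titan
  - task 5 (Design): project_id=1 -> matches Delta
  - task 6 (Refactor): project_id=NULL, no match -> dropped
  - task 7 (Test): project_id=4 -> matches Beta
So 2 of 7 rows are dropped.

SQL:
SELECT a.name, b.name AS project
FROM tasks a
INNER JOIN projects b ON a.project_id = b.id

Result:
name   | project
-------+--------
Deploy | Titan  
Audit  | Beta   
Setup  | Titan  
Design | Delta  
Test   | Beta   


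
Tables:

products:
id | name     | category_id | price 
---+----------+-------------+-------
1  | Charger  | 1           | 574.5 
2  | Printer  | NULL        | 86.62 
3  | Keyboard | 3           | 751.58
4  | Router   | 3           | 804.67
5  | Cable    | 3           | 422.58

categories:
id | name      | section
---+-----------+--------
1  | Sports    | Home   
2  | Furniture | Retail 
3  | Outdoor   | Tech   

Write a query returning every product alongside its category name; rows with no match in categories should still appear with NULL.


LEFT JOIN keeps every row from products (the left table); where category_id has no match in categories, the category columns become NULL. Walk through each product:
  - product 1 (Charger): category_id=1 -> matches Sports
  - product 2 (Printer): category_id=NULL, no match -> kept with NULL
  - product 3 (Keyboard): category_id=3 -> matches Outdoor
  - product 4 (Router): category_id=3 -> matches Outdoor
  - product 5 (Cable): category_id=3 -> matches Outdoor
All 5 rows appear; 1 has NULL category.

SQL:
SELECT a.name, b.name AS category
FROM products a
LEFT JOIN categories b ON a.category_id = b.id

Result:
name     | category
---------+---------
Charger  | Sports  
Printer  | NULL    
Keyboard | Outdoor 
Router   | Outdoor 
Cable    | Outdoor 


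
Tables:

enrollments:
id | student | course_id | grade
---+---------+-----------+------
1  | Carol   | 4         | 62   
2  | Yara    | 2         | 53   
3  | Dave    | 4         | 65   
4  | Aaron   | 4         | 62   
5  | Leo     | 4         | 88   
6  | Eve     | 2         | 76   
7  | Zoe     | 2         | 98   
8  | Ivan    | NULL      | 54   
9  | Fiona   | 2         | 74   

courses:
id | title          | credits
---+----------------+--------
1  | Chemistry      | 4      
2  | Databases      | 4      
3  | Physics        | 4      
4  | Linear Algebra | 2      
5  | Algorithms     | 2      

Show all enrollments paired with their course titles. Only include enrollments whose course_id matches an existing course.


INNER JOIN keeps only enrollments rows whose course_id matches an id in courses. Walk through each enrollment:
  - enrollment 1 (Carol): course_id=4 -> matches Linear Algebra
  - enrollment 2 (Yara): course_id=2 -> matches Databases
  - enrollment 3 (Dave): course_id=4 -> matches Linear Algebra
  - enrollment 4 (Aaron): course_id=4 -> matches Linear Algebra
  - enrollment 5 (Leo): course_id=4 -> matches Linear Algebra
  - enrollment 6 (Eve): course_id=2 -> matches Databases
  - enrollment 7 (Zoe): course_id=2 -> matches Databases
  - enrollment 8 (Ivan): course_id=NULL, no match -> dropped
  - enrollment 9 (Fiona): course_id=2 -> matches Databases
So 1 of 9 rows is dropped.

SQL:
SELECT a.student, b.title AS course
FROM enrollments a
INNER JOIN courses b ON a.course_id = b.id

Result:
student | course        
--------+---------------
Carol   | Linear Algebra
Yara    | Databases     
Dave    | Linear Algebra
Aaron   | Linear Algebra
Leo     | Linear Algebra
Eve     | Databases     
Zoe     | Databases     
Fiona   | Databases     


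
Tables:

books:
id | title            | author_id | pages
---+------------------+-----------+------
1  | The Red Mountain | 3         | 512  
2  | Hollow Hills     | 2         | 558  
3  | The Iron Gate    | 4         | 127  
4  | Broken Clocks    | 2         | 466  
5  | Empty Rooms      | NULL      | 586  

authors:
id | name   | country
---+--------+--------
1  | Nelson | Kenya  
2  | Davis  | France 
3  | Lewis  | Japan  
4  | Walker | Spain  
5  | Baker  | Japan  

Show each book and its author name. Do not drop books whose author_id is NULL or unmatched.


LEFT JOIN keeps every row from books (the left table); where author_id has no match in authors, the author columns become NULL. Walk through each book:
  - book 1 (The Red Mountain): author_id=3 -> matches Lewis
  - book 2 (Hollow Hills): author_id=2 -> matches Davis
  - book 3 (The Iron Gate): author_id=4 -> matches Walker
  - book 4 (Broken Clocks): author_id=2 -> matches Davis
  - book 5 (Empty Rooms): author_id=NULL, no match -> kept with NULL
All 5 rows appear; 1 has NULL author.

SQL:
SELECT a.title, b.name AS author
FROM books a
LEFT JOIN authors b ON a.author_id = b.id

Result:
title            | author
-----------------+-------
The Red Mountain | Lewis 
Hollow Hills     | Davis 
The Iron Gate    | Walker
Broken Clocks    | Davis 
Empty Rooms      | NULL  


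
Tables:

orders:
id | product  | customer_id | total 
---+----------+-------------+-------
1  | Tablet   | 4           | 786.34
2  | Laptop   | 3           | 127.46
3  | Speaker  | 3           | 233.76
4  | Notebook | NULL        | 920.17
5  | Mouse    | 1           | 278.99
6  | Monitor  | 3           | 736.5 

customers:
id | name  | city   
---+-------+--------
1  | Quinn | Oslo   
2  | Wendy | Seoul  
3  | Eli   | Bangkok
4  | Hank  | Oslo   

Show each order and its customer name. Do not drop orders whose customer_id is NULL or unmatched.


LEFT JOIN keeps every row from orders (the left table); where customer_id has no match in customers, the customer columns become NULL. Walk through each order:
  - order 1 (Tablet): customer_id=4 -> matches Hank
  - order 2 (Laptop): customer_id=3 -> matches Eli
  - order 3 (Speaker): customer_id=3 -> matches Eli
  - order 4 (Notebook): customer_id=NULL, no match -> kept with NULL
  - order 5 (Mouse): customer_id=1 -> matches Quinn
  - order 6 (Monitor): customer_id=3 -> matches Eli
All 6 rows appear; 1 has NULL customer.

SQL:
SELECT a.product, b.name AS customer
FROM orders a
LEFT JOIN customers b ON a.customer_id = b.id

Result:
product  | customer
---------+---------
Tablet   | Hank    
Laptop   | Eli     
Speaker  | Eli     
Notebook | NULL    
Mouse    | Quinn   
Monitor  | Eli     


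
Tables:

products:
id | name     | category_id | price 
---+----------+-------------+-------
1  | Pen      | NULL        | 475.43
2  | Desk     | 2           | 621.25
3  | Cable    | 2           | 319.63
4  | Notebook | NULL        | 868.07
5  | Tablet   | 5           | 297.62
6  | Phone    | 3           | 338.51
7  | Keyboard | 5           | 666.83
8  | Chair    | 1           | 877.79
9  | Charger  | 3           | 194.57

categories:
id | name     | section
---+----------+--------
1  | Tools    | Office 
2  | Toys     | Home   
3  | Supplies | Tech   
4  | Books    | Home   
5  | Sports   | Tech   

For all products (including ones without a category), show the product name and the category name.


LEFT JOIN keeps every row from products (the left table); where category_id has no match in categories, the category columns become NULL. Walk through each product:
  - product 1 (Pen): category_id=NULL, no match -> kept with NULL
  - product 2 (Desk): category_id=2 -> matches Toys
  - product 3 (Cable): category_id=2 -> matches Toys
  - product 4 (Notebook): category_id=NULL, no match -> kept with NULL
  - product 5 (Tablet): category_id=5 -> matches Sports
  - product 6 (Phone): category_id=3 -> matches Supplies
  - product 7 (Keyboard): category_id=5 -> matches Sports
  - product 8 (Chair): category_id=1 -> matches Tools
  - product 9 (Charger): category_id=3 -> matches Supplies
All 9 rows appear; 2 have NULL category.

SQL:
SELECT a.name, b.name AS category
FROM products a
LEFT JOIN categories b ON a.category_id = b.id

Result:
name     | category
---------+---------
Pen      | NULL    
Desk     | Toys    
Cable    | Toys    
Notebook | NULL    
Tablet   | Sports  
Phone    | Supplies
Keyboard | Sports  
Chair    | Tools   
Charger  | Supplies


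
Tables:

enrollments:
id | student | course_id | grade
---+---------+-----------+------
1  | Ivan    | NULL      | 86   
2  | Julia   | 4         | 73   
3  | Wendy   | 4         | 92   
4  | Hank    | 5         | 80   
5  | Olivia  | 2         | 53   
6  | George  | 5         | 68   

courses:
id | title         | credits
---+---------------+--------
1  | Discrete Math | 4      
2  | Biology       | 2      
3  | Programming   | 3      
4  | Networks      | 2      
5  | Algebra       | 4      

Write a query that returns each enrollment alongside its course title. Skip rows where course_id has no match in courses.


INNER JOIN keeps only enrollments rows whose course_id matches an id in courses. Walk through each enrollment:
  - enrollment 1 (Ivan): course_id=NULL, no match -> dropped
  - enrollment 2 (Julia): course_id=4 -> matches Networks
  - enrollment 3 (Wendy): course_id=4 -> matches Networks
  - enrollment 4 (Hank): course_id=5 -> matches Algebra
  - enrollment 5 (Olivia): course_id=2 -> matches Biology
  - enrollment 6 (George): course_id=5 -> matches Algebra
So 1 of 6 rows is dropped.

SQL:
SELECT a.student, b.title AS course
FROM enrollments a
INNER JOIN courses b ON a.course_id = b.id

Result:
student | course  
--------+---------
Julia   | Networks
Wendy   | Networks
Hank    | Algebra 
Olivia  | Biology 
George  | Algebra 


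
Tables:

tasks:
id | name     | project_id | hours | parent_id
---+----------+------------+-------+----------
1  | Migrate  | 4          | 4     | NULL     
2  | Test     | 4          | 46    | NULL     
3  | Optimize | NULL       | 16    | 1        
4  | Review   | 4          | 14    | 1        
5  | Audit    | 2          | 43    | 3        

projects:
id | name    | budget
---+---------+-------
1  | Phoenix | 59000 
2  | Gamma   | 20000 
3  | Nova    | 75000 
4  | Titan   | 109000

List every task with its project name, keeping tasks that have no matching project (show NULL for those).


LEFT JOIN keeps every row from tasks (the left table); where project_id has no match in projects, the project columns become NULL. Walk through each task:
  - task 1 (Migrate): project_id=4 -> matches Titan
  - task 2 (Test): project_id=4 -> matches Titan
  - task 3 (Optimize): project_id=NULL, no match -> kept with NULL
  - task 4 (Review): project_id=4 -> matches Titan
  - task 5 (Audit): project_id=2 -> matches Gamma
All 5 rows appear; 1 has NULL project.

SQL:
SELECT a.name, b.name AS project
FROM tasks a
LEFT JOIN projects b ON a.project_id = b.id

Result:
name     | project
---------+--------
Migrate  | Titan  
Test     | Titan  
Optimize | NULL   
Review   | Titan  
Audit    | Gamma  


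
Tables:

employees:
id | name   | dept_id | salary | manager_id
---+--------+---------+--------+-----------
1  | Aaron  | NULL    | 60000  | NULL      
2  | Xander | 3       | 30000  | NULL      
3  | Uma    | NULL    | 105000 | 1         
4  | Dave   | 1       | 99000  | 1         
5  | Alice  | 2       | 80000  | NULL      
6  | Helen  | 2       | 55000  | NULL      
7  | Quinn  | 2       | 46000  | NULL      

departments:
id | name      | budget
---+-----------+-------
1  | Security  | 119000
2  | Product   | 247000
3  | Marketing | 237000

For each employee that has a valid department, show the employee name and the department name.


INNER JOIN keeps only employees rows whose dept_id matches an id in departments. Walk through each employee:
  - employee 1 (Aaron): dept_id=NULL, no match -> dropped
  - employee 2 (Xander): dept_id=3 -> matches Marketing
  - employee 3 (Uma): dept_id=NULL, no match -> dropped
  - employee 4 (Dave): dept_id=1 -> matches Security
  - employee 5 (Alice): dept_id=2 -> matches Product
  - employee 6 (Helen): dept_id=2 -> matches Product
  - employee 7 (Quinn): dept_id=2 -> matches Product
So 2 of 7 rows are dropped.

SQL:
SELECT a.name, b.name AS department
FROM employees a
INNER JOIN departments b ON a.dept_id = b.id

Result:
name   | department
-------+-----------
Xander | Marketing 
Dave   | Security  
Alice  | Product   
Helen  | Product   
Quinn  | Product   


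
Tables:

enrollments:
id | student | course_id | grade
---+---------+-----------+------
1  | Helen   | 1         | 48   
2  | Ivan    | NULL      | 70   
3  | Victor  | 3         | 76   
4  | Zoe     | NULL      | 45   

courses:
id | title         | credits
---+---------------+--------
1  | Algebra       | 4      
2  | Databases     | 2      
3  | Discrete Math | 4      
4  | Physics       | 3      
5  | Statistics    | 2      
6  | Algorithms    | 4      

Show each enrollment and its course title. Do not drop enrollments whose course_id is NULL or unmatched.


LEFT JOIN keeps every row from enrollments (the left table); where course_id has no match in courses, the course columns become NULL. Walk through each enrollment:
  - enrollment 1 (Helen): course_id=1 -> matches Algebra
  - enrollment 2 (Ivan): course_id=NULL, no match -> kept with NULL
  - enrollment 3 (Victor): course_id=3 -> matches Discrete Math
  - enrollment 4 (Zoe): course_id=NULL, no match -> kept with NULL
All 4 rows appear; 2 have NULL course.

SQL:
SELECT a.student, b.title AS course
FROM enrollments a
LEFT JOIN courses b ON a.course_id = b.id

Result:
student | course       
--------+--------------
Helen   | Algebra      
Ivan    | NULL         
Victor  | Discrete Math
Zoe     | NULL         


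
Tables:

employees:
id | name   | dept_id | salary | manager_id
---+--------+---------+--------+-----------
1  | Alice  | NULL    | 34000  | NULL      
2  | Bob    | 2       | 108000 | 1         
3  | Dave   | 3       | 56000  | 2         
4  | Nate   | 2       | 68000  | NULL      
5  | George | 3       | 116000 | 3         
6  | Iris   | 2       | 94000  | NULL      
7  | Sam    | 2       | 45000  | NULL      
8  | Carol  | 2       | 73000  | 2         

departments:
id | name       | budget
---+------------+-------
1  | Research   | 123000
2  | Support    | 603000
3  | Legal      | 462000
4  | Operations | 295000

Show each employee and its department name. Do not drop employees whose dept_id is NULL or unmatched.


LEFT JOIN keeps every row from employees (the left table); where dept_id has no match in departments, the department columns become NULL. Walk through each employee:
  - employee 1 (Alice): dept_id=NULL, no match -> kept with NULL
  - employee 2 (Bob): dept_id=2 -> matches Support
  - employee 3 (Dave): dept_id=3 -> matches Legal
  - employee 4 (Nate): dept_id=2 -> matches Support
  - employee 5 (George): dept_id=3 -> matches Legal
  - employee 6 (Iris): dept_id=2 -> matches Support
  - employee 7 (Sam): dept_id=2 -> matches Support
  - employee 8 (Carol): dept_id=2 -> matches Support
All 8 rows appear; 1 has NULL department.

SQL:
SELECT a.name, b.name AS department
FROM employees a
LEFT JOIN departments b ON a.dept_id = b.id

Result:
name   | department
-------+-----------
Alice  | NULL      
Bob    | Support   
Dave   | Legal     
Nate   | Support   
George | Legal     
Iris   | Support   
Sam    | Support   
Carol  | Support   


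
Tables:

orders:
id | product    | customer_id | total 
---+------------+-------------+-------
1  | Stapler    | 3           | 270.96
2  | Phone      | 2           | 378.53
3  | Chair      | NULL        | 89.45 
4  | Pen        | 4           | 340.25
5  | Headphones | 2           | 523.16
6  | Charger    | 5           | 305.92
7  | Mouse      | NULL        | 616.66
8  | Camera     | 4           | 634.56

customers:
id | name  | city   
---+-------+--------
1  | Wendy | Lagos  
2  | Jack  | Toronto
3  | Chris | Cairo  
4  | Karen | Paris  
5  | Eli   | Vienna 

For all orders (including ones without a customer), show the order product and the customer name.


LEFT JOIN keeps every row from orders (the left table); where customer_id has no match in customers, the customer columns become NULL. Walk through each order:
  - order 1 (Stapler): customer_id=3 -> matches Chris
  - order 2 (Phone): customer_id=2 -> matches Jack
  - order 3 (Chair): customer_id=NULL, no match -> kept with NULL
  - order 4 (Pen): customer_id=4 -> matches Karen
  - order 5 (Headphones): customer_id=2 -> matches Jack
  - order 6 (Charger): customer_id=5 -> matches Eli
  - order 7 (Mouse): customer_id=NULL, no match -> kept with NULL
  - order 8 (Camera): customer_id=4 -> matches Karen
All 8 rows appear; 2 have NULL customer.

SQL:
SELECT a.product, b.name AS customer
FROM orders a
LEFT JOIN customers b ON a.customer_id = b.id

Result:
product    | customer
-----------+---------
Stapler    | Chris   
Phone      | Jack    
Chair      | NULL    
Pen        | Karen   
Headphones | Jack    
Charger    | Eli     
Mouse      | NULL    
Camera     | Karen   


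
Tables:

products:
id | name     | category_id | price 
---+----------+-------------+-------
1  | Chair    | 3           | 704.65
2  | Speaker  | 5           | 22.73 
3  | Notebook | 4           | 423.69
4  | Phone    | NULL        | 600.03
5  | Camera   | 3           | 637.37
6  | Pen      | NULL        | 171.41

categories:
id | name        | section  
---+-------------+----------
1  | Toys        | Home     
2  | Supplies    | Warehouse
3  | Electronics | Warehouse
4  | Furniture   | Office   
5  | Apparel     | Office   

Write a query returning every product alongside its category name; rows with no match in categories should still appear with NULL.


LEFT JOIN keeps every row from products (the left table); where category_id has no match in categories, the category columns become NULL. Walk through each product:
  - product 1 (Chair): category_id=3 -> matches Electronics
  - product 2 (Speaker): category_id=5 -> matches Apparel
  - product 3 (Notebook): category_id=4 -> matches Furniture
  - product 4 (Phone): category_id=NULL, no match -> kept with NULL
  - product 5 (Camera): category_id=3 -> matches Electronics
  - product 6 (Pen): category_id=NULL, no match -> kept with NULL
All 6 rows appear; 2 have NULL category.

SQL:
SELECT a.name, b.name AS category
FROM products a
LEFT JOIN categories b ON a.category_id = b.id

Result:
name     | category   
---------+------------
Chair    | Electronics
Speaker  | Apparel    
Notebook | Furniture  
Phone    | NULL       
Camera   | Electronics
Pen      | NULL       


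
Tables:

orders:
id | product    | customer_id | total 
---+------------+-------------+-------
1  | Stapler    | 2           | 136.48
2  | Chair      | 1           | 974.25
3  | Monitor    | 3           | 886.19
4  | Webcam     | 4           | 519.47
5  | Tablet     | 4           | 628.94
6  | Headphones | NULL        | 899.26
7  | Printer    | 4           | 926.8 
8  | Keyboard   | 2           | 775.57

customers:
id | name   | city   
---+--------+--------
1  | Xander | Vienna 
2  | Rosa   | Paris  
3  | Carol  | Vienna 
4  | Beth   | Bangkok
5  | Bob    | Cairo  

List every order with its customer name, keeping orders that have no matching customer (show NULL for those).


LEFT JOIN keeps every row from orders (the left table); where customer_id has no match in customers, the customer columns become NULL. Walk through each order:
  - order 1 (Stapler): customer_id=2 -> matches Rosa
  - order 2 (Chair): customer_id=1 -> matches Xander
  - order 3 (Monitor): customer_id=3 -> matches Carol
  - order 4 (Webcam): customer_id=4 -> matches Beth
  - order 5 (Tablet): customer_id=4 -> matches Beth
  - order 6 (Headphones): customer_id=NULL, no match -> kept with NULL
  - order 7 (Printer): customer_id=4 -> matches Beth
  - order 8 (Keyboard): customer_id=2 -> matches Rosa
All 8 rows appear; 1 has NULL customer.

SQL:
SELECT a.product, b.name AS customer
FROM orders a
LEFT JOIN customers b ON a.customer_id = b.id

Result:
product    | customer
-----------+---------
Stapler    | Rosa    
Chair      | Xander  
Monitor    | Carol   
Webcam     | Beth    
Tablet     | Beth    
Headphones | NULL    
Printer    | Beth    
Keyboard   | Rosa    


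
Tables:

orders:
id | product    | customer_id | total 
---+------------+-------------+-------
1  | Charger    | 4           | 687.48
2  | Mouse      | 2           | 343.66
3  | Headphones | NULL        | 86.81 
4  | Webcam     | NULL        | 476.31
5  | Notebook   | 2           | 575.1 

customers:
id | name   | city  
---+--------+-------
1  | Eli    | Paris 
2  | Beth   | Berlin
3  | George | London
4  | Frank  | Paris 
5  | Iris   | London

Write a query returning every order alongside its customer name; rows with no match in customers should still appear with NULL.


LEFT JOIN keeps every row from orders (the left table); where customer_id has no match in customers, the customer columns become NULL. Walk through each order:
  - order 1 (Charger): customer_id=4 -> matches Frank
  - order 2 (Mouse): customer_id=2 -> matches Beth
  - order 3 (Headphones): customer_id=NULL, no match -> kept with NULL
  - order 4 (Webcam): customer_id=NULL, no match -> kept with NULL
  - order 5 (Notebook): customer_id=2 -> matches Beth
All 5 rows appear; 2 have NULL customer.

SQL:
SELECT a.product, b.name AS customer
FROM orders a
LEFT JOIN customers b ON a.customer_id = b.id

Result:
product    | customer
-----------+---------
Charger    | Frank   
Mouse      | Beth    
Headphones | NULL    
Webcam     | NULL    
Notebook   | Beth    


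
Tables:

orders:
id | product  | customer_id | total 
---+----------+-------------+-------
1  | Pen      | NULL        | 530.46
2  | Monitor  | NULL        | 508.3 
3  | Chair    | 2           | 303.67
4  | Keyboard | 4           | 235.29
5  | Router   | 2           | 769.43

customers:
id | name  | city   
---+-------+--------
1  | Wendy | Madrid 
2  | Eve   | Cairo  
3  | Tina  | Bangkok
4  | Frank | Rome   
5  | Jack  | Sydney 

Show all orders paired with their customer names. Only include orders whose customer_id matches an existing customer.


INNER JOIN keeps only orders rows whose customer_id matches an id in customers. Walk through each order:
  - order 1 (Pen): customer_id=NULL, no match -> dropped
  - order 2 (Monitor): customer_id=NULL, no match -> dropped
  - order 3 (Chair): customer_id=2 -> matches Eve
  - order 4 (Keyboard): customer_id=4 -> matches Frank
  - order 5 (Router): customer_id=2 -> matches Eve
So 2 of 5 rows are dropped.

SQL:
SELECT a.product, b.name AS customer
FROM orders a
INNER JOIN customers b ON a.customer_id = b.id

Result:
product  | customer
---------+---------
Chair    | Eve     
Keyboard | Frank   
Router   | Eve     


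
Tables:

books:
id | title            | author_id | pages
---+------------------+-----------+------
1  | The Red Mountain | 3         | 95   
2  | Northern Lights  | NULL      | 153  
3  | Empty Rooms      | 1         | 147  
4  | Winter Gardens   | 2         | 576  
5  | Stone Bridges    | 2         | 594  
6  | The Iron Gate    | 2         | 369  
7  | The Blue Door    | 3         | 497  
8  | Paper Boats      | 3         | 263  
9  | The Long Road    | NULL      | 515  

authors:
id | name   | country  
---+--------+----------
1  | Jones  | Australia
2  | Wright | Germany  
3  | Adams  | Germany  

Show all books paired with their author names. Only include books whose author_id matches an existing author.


INNER JOIN keeps only books rows whose author_id matches an id in authors. Walk through each book:
  - book 1 (The Red Mountain): author_id=3 -> matches Adams
  - book 2 (Northern Lights): author_id=NULL, no match -> dropped
  - book 3 (Empty Rooms): author_id=1 -> matches Jones
  - book 4 (Winter Gardens): author_id=2 -> matches Wright
  - book 5 (Stone Bridges): author_id=2 -> matches Wright
  - book 6 (The Iron Gate): author_id=2 -> matches Wright
  - book 7 (The Blue Door): author_id=3 -> matches Adams
  - book 8 (Paper Boats): author_id=3 -> matches Adams
  - book 9 (The Long Road): author_id=NULL, no match -> dropped
So 2 of 9 rows are dropped.

SQL:
SELECT a.title, b.name AS author
FROM books a
INNER JOIN authors b ON a.author_id = b.id

Result:
title            | author
-----------------+-------
The Red Mountain | Adams 
Empty Rooms      | Jones 
Winter Gardens   | Wright
Stone Bridges    | Wright
The Iron Gate    | Wright
The Blue Door    | Adams 
Paper Boats      | Adams 


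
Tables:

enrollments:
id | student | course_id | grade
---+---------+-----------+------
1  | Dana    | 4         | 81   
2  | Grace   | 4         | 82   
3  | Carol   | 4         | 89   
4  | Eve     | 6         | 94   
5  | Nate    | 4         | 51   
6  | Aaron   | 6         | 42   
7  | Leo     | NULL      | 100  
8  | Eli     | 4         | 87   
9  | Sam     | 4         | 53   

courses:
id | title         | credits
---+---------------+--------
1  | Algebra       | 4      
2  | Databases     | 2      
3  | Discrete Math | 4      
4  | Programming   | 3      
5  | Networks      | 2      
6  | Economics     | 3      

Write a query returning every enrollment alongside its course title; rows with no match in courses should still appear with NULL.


LEFT JOIN keeps every row from enrollments (the left table); where course_id has no match in courses, the course columns become NULL. Walk through each enrollment:
  - enrollment 1 (Dana): course_id=4 -> matches Programming
  - enrollment 2 (Grace): course_id=4 -> matches Programming
  - enrollment 3 (Carol): course_id=4 -> matches Programming
  - enrollment 4 (Eve): course_id=6 -> matches Economics
  - enrollment 5 (Nate): course_id=4 -> matches Programming
  - enrollment 6 (Aaron): course_id=6 -> matches Economics
  - enrollment 7 (Leo): course_id=NULL, no match -> kept with NULL
  - enrollment 8 (Eli): course_id=4 -> matches Programming
  - enrollment 9 (Sam): course_id=4 -> matches Programming
All 9 rows appear; 1 has NULL course.

SQL:
SELECT a.student, b.title AS course
FROM enrollments a
LEFT JOIN courses b ON a.course_id = b.id

Result:
student | course     
--------+------------
Dana    | Programming
Grace   | Programming
Carol   | Programming
Eve     | Economics  
Nate    | Programming
Aaron   | Economics  
Leo     | NULL       
Eli     | Programming
Sam     | Programming


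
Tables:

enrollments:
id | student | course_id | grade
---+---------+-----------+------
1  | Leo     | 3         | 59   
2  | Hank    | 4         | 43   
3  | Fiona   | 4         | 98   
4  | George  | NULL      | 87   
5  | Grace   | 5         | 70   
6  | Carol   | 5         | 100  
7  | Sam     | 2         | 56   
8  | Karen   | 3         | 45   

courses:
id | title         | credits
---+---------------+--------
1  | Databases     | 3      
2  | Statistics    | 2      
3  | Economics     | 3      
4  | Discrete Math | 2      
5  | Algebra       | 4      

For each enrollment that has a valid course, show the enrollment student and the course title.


INNER JOIN keeps only enrollments rows whose course_id matches an id in courses. Walk through each enrollment:
  - enrollment 1 (Leo): course_id=3 -> matches Economics
  - enrollment 2 (Hank): course_id=4 -> matches Discrete Math
  - enrollment 3 (Fiona): course_id=4 -> matches Discrete Math
  - enrollment 4 (George): course_id=NULL, no match -> dropped
  - enrollment 5 (Grace): course_id=5 -> matches Algebra
  - enrollment 6 (Carol): course_id=5 -> matches Algebra
  - enrollment 7 (Sam): course_id=2 -> matches Statistics
  - enrollment 8 (Karen): course_id=3 -> matches Economics
So 1 of 8 rows is dropped.

SQL:
SELECT a.student, b.title AS course
FROM enrollments a
INNER JOIN courses b ON a.course_id = b.id

Result:
student | course       
--------+--------------
Leo     | Economics    
Hank    | Discrete Math
Fiona   | Discrete Math
Grace   | Algebra      
Carol   | Algebra      
Sam     | Statistics   
Karen   | Economics    


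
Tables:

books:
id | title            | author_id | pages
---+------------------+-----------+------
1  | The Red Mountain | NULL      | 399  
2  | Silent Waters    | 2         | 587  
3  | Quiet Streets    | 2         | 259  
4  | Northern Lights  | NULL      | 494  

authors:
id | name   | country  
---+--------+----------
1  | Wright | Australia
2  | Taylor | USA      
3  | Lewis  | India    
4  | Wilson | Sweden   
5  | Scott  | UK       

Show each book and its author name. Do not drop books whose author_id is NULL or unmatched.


LEFT JOIN keeps every row from books (the left table); where author_id has no match in authors, the author columns become NULL. Walk through each book:
  - book 1 (The Red Mountain): author_id=NULL, no match -> kept with NULL
  - book 2 (Silent Waters): author_id=2 -> matches Taylor
  - book 3 (Quiet Streets): author_id=2 -> matches Taylor
  - book 4 (Northern Lights): author_id=NULL, no match -> kept with NULL
All 4 rows appear; 2 have NULL author.

SQL:
SELECT a.title, b.name AS author
FROM books a
LEFT JOIN authors b ON a.author_id = b.id

Result:
title            | author
-----------------+-------
The Red Mountain | NULL  
Silent Waters    | Taylor
Quiet Streets    | Taylor
Northern Lights  | NULL  


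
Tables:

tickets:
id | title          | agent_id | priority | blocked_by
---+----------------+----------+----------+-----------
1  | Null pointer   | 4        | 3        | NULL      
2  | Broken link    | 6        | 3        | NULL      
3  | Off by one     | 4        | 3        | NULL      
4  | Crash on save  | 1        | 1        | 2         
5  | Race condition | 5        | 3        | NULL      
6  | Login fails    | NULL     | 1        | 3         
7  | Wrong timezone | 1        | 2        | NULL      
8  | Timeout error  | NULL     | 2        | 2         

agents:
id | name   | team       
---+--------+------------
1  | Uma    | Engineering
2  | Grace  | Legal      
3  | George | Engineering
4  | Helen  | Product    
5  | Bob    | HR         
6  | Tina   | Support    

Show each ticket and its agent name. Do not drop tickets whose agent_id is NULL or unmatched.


LEFT JOIN keeps every row from tickets (the left table); where agent_id has no match in agents, the agent columns become NULL. Walk through each ticket:
  - ticket 1 (Null pointer): agent_id=4 -> matches Helen
  - ticket 2 (Broken link): agent_id=6 -> matches Tina
  - ticket 3 (Off by one): agent_id=4 -> matches Helen
  - ticket 4 (Crash on save): agent_id=1 -> matches Uma
  - ticket 5 (Race condition): agent_id=5 -> matches Bob
  - ticket 6 (Login fails): agent_id=NULL, no match -> kept with NULL
  - ticket 7 (Wrong timezone): agent_id=1 -> matches Uma
  - ticket 8 (Timeout error): agent_id=NULL, no match -> kept with NULL
All 8 rows appear; 2 have NULL agent.

SQL:
SELECT a.title, b.name AS agent
FROM tickets a
LEFT JOIN agents b ON a.agent_id = b.id

Result:
title          | agent
---------------+------
Null pointer   | Helen
Broken link    | Tina 
Off by one     | Helen
Crash on save  | Uma  
Race condition | Bob  
Login fails    | NULL 
Wrong timezone | Uma  
Timeout error  | NULL 
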